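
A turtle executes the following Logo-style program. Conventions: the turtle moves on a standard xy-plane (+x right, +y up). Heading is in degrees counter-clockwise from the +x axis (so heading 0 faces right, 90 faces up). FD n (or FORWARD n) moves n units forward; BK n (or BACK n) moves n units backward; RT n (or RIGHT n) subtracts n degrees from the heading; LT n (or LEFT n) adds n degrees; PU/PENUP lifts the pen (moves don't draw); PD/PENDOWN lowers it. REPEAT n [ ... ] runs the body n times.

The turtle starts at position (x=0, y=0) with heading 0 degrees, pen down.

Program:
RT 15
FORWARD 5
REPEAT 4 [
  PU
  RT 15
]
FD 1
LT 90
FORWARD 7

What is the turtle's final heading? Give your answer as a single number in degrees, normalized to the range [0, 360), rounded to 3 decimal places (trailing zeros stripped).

Executing turtle program step by step:
Start: pos=(0,0), heading=0, pen down
RT 15: heading 0 -> 345
FD 5: (0,0) -> (4.83,-1.294) [heading=345, draw]
REPEAT 4 [
  -- iteration 1/4 --
  PU: pen up
  RT 15: heading 345 -> 330
  -- iteration 2/4 --
  PU: pen up
  RT 15: heading 330 -> 315
  -- iteration 3/4 --
  PU: pen up
  RT 15: heading 315 -> 300
  -- iteration 4/4 --
  PU: pen up
  RT 15: heading 300 -> 285
]
FD 1: (4.83,-1.294) -> (5.088,-2.26) [heading=285, move]
LT 90: heading 285 -> 15
FD 7: (5.088,-2.26) -> (11.85,-0.448) [heading=15, move]
Final: pos=(11.85,-0.448), heading=15, 1 segment(s) drawn

Answer: 15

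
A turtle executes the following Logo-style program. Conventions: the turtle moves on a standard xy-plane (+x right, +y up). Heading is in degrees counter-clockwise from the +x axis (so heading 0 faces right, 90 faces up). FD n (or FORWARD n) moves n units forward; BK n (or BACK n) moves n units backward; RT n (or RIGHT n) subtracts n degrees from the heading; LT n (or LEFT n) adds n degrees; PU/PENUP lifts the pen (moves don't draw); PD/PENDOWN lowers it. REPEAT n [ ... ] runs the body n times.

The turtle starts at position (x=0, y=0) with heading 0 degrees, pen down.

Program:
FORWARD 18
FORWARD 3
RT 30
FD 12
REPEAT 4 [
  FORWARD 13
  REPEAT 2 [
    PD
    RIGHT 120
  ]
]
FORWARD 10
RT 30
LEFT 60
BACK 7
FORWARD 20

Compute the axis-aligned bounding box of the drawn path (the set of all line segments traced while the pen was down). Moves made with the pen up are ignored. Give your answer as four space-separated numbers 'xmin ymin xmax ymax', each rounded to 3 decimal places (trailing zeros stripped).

Executing turtle program step by step:
Start: pos=(0,0), heading=0, pen down
FD 18: (0,0) -> (18,0) [heading=0, draw]
FD 3: (18,0) -> (21,0) [heading=0, draw]
RT 30: heading 0 -> 330
FD 12: (21,0) -> (31.392,-6) [heading=330, draw]
REPEAT 4 [
  -- iteration 1/4 --
  FD 13: (31.392,-6) -> (42.651,-12.5) [heading=330, draw]
  REPEAT 2 [
    -- iteration 1/2 --
    PD: pen down
    RT 120: heading 330 -> 210
    -- iteration 2/2 --
    PD: pen down
    RT 120: heading 210 -> 90
  ]
  -- iteration 2/4 --
  FD 13: (42.651,-12.5) -> (42.651,0.5) [heading=90, draw]
  REPEAT 2 [
    -- iteration 1/2 --
    PD: pen down
    RT 120: heading 90 -> 330
    -- iteration 2/2 --
    PD: pen down
    RT 120: heading 330 -> 210
  ]
  -- iteration 3/4 --
  FD 13: (42.651,0.5) -> (31.392,-6) [heading=210, draw]
  REPEAT 2 [
    -- iteration 1/2 --
    PD: pen down
    RT 120: heading 210 -> 90
    -- iteration 2/2 --
    PD: pen down
    RT 120: heading 90 -> 330
  ]
  -- iteration 4/4 --
  FD 13: (31.392,-6) -> (42.651,-12.5) [heading=330, draw]
  REPEAT 2 [
    -- iteration 1/2 --
    PD: pen down
    RT 120: heading 330 -> 210
    -- iteration 2/2 --
    PD: pen down
    RT 120: heading 210 -> 90
  ]
]
FD 10: (42.651,-12.5) -> (42.651,-2.5) [heading=90, draw]
RT 30: heading 90 -> 60
LT 60: heading 60 -> 120
BK 7: (42.651,-2.5) -> (46.151,-8.562) [heading=120, draw]
FD 20: (46.151,-8.562) -> (36.151,8.758) [heading=120, draw]
Final: pos=(36.151,8.758), heading=120, 10 segment(s) drawn

Segment endpoints: x in {0, 18, 21, 31.392, 36.151, 42.651, 42.651, 42.651, 46.151}, y in {-12.5, -12.5, -8.562, -6, -6, -2.5, 0, 0.5, 8.758}
xmin=0, ymin=-12.5, xmax=46.151, ymax=8.758

Answer: 0 -12.5 46.151 8.758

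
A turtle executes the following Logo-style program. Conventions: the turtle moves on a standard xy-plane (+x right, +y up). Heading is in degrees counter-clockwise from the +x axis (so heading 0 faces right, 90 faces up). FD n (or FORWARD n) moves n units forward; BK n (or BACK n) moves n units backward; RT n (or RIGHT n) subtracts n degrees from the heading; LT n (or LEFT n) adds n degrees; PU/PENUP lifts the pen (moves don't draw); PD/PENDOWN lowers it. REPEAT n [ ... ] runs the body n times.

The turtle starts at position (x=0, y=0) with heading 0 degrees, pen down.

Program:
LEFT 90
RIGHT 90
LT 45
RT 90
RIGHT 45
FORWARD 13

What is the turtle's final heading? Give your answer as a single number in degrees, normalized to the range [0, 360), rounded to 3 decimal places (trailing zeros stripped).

Answer: 270

Derivation:
Executing turtle program step by step:
Start: pos=(0,0), heading=0, pen down
LT 90: heading 0 -> 90
RT 90: heading 90 -> 0
LT 45: heading 0 -> 45
RT 90: heading 45 -> 315
RT 45: heading 315 -> 270
FD 13: (0,0) -> (0,-13) [heading=270, draw]
Final: pos=(0,-13), heading=270, 1 segment(s) drawn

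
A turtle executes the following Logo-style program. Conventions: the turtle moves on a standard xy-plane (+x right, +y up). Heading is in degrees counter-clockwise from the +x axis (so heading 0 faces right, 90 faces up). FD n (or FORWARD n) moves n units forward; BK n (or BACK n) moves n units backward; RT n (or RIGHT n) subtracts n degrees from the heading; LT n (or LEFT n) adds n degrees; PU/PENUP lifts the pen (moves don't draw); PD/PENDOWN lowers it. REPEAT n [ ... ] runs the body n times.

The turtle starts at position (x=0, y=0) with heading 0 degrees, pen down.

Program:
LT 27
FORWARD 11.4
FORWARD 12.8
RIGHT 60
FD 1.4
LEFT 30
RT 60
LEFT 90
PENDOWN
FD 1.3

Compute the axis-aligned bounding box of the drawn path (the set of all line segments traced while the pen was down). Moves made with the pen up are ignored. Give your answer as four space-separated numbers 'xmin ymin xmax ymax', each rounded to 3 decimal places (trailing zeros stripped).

Answer: 0 0 23.895 10.987

Derivation:
Executing turtle program step by step:
Start: pos=(0,0), heading=0, pen down
LT 27: heading 0 -> 27
FD 11.4: (0,0) -> (10.157,5.175) [heading=27, draw]
FD 12.8: (10.157,5.175) -> (21.562,10.987) [heading=27, draw]
RT 60: heading 27 -> 327
FD 1.4: (21.562,10.987) -> (22.736,10.224) [heading=327, draw]
LT 30: heading 327 -> 357
RT 60: heading 357 -> 297
LT 90: heading 297 -> 27
PD: pen down
FD 1.3: (22.736,10.224) -> (23.895,10.814) [heading=27, draw]
Final: pos=(23.895,10.814), heading=27, 4 segment(s) drawn

Segment endpoints: x in {0, 10.157, 21.562, 22.736, 23.895}, y in {0, 5.175, 10.224, 10.814, 10.987}
xmin=0, ymin=0, xmax=23.895, ymax=10.987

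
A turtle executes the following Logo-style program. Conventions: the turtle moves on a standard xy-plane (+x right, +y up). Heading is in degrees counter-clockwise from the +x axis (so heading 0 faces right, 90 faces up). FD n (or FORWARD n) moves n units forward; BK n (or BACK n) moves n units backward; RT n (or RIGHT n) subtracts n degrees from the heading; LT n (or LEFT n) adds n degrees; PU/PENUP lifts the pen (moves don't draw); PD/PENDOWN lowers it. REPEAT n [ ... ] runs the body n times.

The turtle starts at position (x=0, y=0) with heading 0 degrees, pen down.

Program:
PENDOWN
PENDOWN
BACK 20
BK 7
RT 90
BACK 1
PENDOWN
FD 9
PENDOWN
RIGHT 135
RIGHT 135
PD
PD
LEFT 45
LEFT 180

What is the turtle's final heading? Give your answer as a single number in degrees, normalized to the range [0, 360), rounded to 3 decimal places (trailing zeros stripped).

Answer: 225

Derivation:
Executing turtle program step by step:
Start: pos=(0,0), heading=0, pen down
PD: pen down
PD: pen down
BK 20: (0,0) -> (-20,0) [heading=0, draw]
BK 7: (-20,0) -> (-27,0) [heading=0, draw]
RT 90: heading 0 -> 270
BK 1: (-27,0) -> (-27,1) [heading=270, draw]
PD: pen down
FD 9: (-27,1) -> (-27,-8) [heading=270, draw]
PD: pen down
RT 135: heading 270 -> 135
RT 135: heading 135 -> 0
PD: pen down
PD: pen down
LT 45: heading 0 -> 45
LT 180: heading 45 -> 225
Final: pos=(-27,-8), heading=225, 4 segment(s) drawn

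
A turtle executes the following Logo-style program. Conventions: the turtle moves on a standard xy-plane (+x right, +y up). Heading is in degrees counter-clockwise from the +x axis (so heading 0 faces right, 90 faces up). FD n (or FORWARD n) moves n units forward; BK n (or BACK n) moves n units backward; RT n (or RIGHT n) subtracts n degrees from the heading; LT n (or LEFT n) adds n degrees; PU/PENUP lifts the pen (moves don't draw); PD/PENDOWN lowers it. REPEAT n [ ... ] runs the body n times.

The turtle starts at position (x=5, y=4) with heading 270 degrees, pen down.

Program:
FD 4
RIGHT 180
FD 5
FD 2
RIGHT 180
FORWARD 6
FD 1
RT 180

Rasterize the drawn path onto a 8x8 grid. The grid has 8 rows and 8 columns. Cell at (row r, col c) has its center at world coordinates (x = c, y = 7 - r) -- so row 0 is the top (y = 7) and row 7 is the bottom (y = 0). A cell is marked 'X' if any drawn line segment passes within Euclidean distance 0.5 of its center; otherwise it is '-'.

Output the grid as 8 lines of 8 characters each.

Answer: -----X--
-----X--
-----X--
-----X--
-----X--
-----X--
-----X--
-----X--

Derivation:
Segment 0: (5,4) -> (5,0)
Segment 1: (5,0) -> (5,5)
Segment 2: (5,5) -> (5,7)
Segment 3: (5,7) -> (5,1)
Segment 4: (5,1) -> (5,0)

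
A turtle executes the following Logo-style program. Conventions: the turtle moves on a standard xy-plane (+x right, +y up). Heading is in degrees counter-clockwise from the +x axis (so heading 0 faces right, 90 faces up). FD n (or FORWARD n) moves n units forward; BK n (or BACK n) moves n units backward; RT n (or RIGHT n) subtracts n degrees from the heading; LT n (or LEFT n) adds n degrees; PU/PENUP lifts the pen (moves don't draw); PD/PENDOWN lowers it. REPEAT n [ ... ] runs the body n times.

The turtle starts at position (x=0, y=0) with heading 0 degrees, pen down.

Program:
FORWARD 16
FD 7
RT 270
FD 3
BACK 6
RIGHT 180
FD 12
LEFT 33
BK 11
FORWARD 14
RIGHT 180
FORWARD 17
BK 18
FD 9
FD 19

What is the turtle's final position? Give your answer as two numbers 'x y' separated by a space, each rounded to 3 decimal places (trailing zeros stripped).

Executing turtle program step by step:
Start: pos=(0,0), heading=0, pen down
FD 16: (0,0) -> (16,0) [heading=0, draw]
FD 7: (16,0) -> (23,0) [heading=0, draw]
RT 270: heading 0 -> 90
FD 3: (23,0) -> (23,3) [heading=90, draw]
BK 6: (23,3) -> (23,-3) [heading=90, draw]
RT 180: heading 90 -> 270
FD 12: (23,-3) -> (23,-15) [heading=270, draw]
LT 33: heading 270 -> 303
BK 11: (23,-15) -> (17.009,-5.775) [heading=303, draw]
FD 14: (17.009,-5.775) -> (24.634,-17.516) [heading=303, draw]
RT 180: heading 303 -> 123
FD 17: (24.634,-17.516) -> (15.375,-3.259) [heading=123, draw]
BK 18: (15.375,-3.259) -> (25.179,-18.355) [heading=123, draw]
FD 9: (25.179,-18.355) -> (20.277,-10.807) [heading=123, draw]
FD 19: (20.277,-10.807) -> (9.929,5.128) [heading=123, draw]
Final: pos=(9.929,5.128), heading=123, 11 segment(s) drawn

Answer: 9.929 5.128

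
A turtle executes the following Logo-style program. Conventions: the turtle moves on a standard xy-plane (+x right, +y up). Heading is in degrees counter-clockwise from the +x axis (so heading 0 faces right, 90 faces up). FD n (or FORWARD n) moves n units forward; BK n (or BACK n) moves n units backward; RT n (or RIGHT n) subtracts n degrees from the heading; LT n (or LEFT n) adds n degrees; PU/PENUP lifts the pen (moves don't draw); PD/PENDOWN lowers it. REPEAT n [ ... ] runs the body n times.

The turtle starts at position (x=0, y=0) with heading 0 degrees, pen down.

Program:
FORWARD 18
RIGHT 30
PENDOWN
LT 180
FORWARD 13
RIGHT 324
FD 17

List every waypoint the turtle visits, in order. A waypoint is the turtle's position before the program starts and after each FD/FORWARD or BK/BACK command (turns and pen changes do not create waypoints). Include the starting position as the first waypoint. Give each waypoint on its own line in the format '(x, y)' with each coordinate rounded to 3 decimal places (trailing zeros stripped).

Executing turtle program step by step:
Start: pos=(0,0), heading=0, pen down
FD 18: (0,0) -> (18,0) [heading=0, draw]
RT 30: heading 0 -> 330
PD: pen down
LT 180: heading 330 -> 150
FD 13: (18,0) -> (6.742,6.5) [heading=150, draw]
RT 324: heading 150 -> 186
FD 17: (6.742,6.5) -> (-10.165,4.723) [heading=186, draw]
Final: pos=(-10.165,4.723), heading=186, 3 segment(s) drawn
Waypoints (4 total):
(0, 0)
(18, 0)
(6.742, 6.5)
(-10.165, 4.723)

Answer: (0, 0)
(18, 0)
(6.742, 6.5)
(-10.165, 4.723)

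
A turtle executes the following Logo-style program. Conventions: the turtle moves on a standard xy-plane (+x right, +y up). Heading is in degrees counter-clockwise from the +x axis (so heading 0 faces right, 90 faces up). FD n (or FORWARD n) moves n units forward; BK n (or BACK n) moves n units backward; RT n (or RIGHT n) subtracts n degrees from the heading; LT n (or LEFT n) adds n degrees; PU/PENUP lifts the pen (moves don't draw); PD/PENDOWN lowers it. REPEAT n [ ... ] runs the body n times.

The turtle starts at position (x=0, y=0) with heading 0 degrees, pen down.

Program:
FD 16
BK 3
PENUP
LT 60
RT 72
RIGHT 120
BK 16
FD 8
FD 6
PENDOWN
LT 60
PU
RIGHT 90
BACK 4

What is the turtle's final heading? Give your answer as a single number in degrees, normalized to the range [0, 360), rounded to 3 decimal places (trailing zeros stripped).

Answer: 198

Derivation:
Executing turtle program step by step:
Start: pos=(0,0), heading=0, pen down
FD 16: (0,0) -> (16,0) [heading=0, draw]
BK 3: (16,0) -> (13,0) [heading=0, draw]
PU: pen up
LT 60: heading 0 -> 60
RT 72: heading 60 -> 348
RT 120: heading 348 -> 228
BK 16: (13,0) -> (23.706,11.89) [heading=228, move]
FD 8: (23.706,11.89) -> (18.353,5.945) [heading=228, move]
FD 6: (18.353,5.945) -> (14.338,1.486) [heading=228, move]
PD: pen down
LT 60: heading 228 -> 288
PU: pen up
RT 90: heading 288 -> 198
BK 4: (14.338,1.486) -> (18.142,2.722) [heading=198, move]
Final: pos=(18.142,2.722), heading=198, 2 segment(s) drawn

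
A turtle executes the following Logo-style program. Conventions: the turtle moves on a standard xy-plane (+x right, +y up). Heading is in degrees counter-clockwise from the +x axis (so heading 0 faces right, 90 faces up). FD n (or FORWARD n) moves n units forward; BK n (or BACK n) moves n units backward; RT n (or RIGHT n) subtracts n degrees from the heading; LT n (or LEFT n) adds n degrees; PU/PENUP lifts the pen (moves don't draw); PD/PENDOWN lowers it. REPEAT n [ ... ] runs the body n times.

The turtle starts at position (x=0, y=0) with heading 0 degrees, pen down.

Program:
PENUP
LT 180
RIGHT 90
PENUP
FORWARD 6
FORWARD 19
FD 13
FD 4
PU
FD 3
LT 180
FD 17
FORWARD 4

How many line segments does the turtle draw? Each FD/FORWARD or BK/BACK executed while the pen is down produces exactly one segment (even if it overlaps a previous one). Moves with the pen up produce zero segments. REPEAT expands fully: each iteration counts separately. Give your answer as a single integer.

Executing turtle program step by step:
Start: pos=(0,0), heading=0, pen down
PU: pen up
LT 180: heading 0 -> 180
RT 90: heading 180 -> 90
PU: pen up
FD 6: (0,0) -> (0,6) [heading=90, move]
FD 19: (0,6) -> (0,25) [heading=90, move]
FD 13: (0,25) -> (0,38) [heading=90, move]
FD 4: (0,38) -> (0,42) [heading=90, move]
PU: pen up
FD 3: (0,42) -> (0,45) [heading=90, move]
LT 180: heading 90 -> 270
FD 17: (0,45) -> (0,28) [heading=270, move]
FD 4: (0,28) -> (0,24) [heading=270, move]
Final: pos=(0,24), heading=270, 0 segment(s) drawn
Segments drawn: 0

Answer: 0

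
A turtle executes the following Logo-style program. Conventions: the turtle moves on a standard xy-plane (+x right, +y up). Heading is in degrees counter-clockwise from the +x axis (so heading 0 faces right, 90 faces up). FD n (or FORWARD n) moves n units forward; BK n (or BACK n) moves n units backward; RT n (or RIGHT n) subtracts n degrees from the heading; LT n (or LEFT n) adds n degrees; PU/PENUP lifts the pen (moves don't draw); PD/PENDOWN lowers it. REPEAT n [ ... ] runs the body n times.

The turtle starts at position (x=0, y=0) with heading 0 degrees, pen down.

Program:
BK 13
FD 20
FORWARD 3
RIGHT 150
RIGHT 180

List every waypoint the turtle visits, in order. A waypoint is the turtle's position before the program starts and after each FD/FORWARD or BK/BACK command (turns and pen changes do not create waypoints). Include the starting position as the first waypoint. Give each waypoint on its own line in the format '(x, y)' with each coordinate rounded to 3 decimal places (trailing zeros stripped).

Executing turtle program step by step:
Start: pos=(0,0), heading=0, pen down
BK 13: (0,0) -> (-13,0) [heading=0, draw]
FD 20: (-13,0) -> (7,0) [heading=0, draw]
FD 3: (7,0) -> (10,0) [heading=0, draw]
RT 150: heading 0 -> 210
RT 180: heading 210 -> 30
Final: pos=(10,0), heading=30, 3 segment(s) drawn
Waypoints (4 total):
(0, 0)
(-13, 0)
(7, 0)
(10, 0)

Answer: (0, 0)
(-13, 0)
(7, 0)
(10, 0)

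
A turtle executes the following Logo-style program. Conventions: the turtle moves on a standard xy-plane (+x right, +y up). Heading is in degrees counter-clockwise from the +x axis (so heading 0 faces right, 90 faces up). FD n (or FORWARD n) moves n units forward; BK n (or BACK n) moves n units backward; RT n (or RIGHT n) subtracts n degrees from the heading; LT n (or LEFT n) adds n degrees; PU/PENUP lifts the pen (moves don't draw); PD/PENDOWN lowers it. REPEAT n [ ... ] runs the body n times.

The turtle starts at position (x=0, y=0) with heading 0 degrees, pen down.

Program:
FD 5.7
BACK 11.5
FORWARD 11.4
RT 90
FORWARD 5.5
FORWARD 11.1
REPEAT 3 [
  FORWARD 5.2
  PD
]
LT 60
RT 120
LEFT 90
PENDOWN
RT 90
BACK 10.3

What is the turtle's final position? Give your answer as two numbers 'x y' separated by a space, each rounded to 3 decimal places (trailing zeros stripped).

Answer: 14.52 -27.05

Derivation:
Executing turtle program step by step:
Start: pos=(0,0), heading=0, pen down
FD 5.7: (0,0) -> (5.7,0) [heading=0, draw]
BK 11.5: (5.7,0) -> (-5.8,0) [heading=0, draw]
FD 11.4: (-5.8,0) -> (5.6,0) [heading=0, draw]
RT 90: heading 0 -> 270
FD 5.5: (5.6,0) -> (5.6,-5.5) [heading=270, draw]
FD 11.1: (5.6,-5.5) -> (5.6,-16.6) [heading=270, draw]
REPEAT 3 [
  -- iteration 1/3 --
  FD 5.2: (5.6,-16.6) -> (5.6,-21.8) [heading=270, draw]
  PD: pen down
  -- iteration 2/3 --
  FD 5.2: (5.6,-21.8) -> (5.6,-27) [heading=270, draw]
  PD: pen down
  -- iteration 3/3 --
  FD 5.2: (5.6,-27) -> (5.6,-32.2) [heading=270, draw]
  PD: pen down
]
LT 60: heading 270 -> 330
RT 120: heading 330 -> 210
LT 90: heading 210 -> 300
PD: pen down
RT 90: heading 300 -> 210
BK 10.3: (5.6,-32.2) -> (14.52,-27.05) [heading=210, draw]
Final: pos=(14.52,-27.05), heading=210, 9 segment(s) drawn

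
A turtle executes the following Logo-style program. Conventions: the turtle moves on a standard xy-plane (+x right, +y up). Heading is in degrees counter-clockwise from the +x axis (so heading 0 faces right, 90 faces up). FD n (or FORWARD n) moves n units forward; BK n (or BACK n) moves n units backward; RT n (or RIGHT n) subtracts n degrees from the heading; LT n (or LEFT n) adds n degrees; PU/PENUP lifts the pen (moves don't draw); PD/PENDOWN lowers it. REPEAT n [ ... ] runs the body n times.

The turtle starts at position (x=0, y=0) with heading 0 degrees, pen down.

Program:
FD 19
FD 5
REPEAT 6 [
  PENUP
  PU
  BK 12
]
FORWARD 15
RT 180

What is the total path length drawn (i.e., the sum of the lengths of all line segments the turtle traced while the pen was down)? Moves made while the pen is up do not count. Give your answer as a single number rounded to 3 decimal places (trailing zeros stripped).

Executing turtle program step by step:
Start: pos=(0,0), heading=0, pen down
FD 19: (0,0) -> (19,0) [heading=0, draw]
FD 5: (19,0) -> (24,0) [heading=0, draw]
REPEAT 6 [
  -- iteration 1/6 --
  PU: pen up
  PU: pen up
  BK 12: (24,0) -> (12,0) [heading=0, move]
  -- iteration 2/6 --
  PU: pen up
  PU: pen up
  BK 12: (12,0) -> (0,0) [heading=0, move]
  -- iteration 3/6 --
  PU: pen up
  PU: pen up
  BK 12: (0,0) -> (-12,0) [heading=0, move]
  -- iteration 4/6 --
  PU: pen up
  PU: pen up
  BK 12: (-12,0) -> (-24,0) [heading=0, move]
  -- iteration 5/6 --
  PU: pen up
  PU: pen up
  BK 12: (-24,0) -> (-36,0) [heading=0, move]
  -- iteration 6/6 --
  PU: pen up
  PU: pen up
  BK 12: (-36,0) -> (-48,0) [heading=0, move]
]
FD 15: (-48,0) -> (-33,0) [heading=0, move]
RT 180: heading 0 -> 180
Final: pos=(-33,0), heading=180, 2 segment(s) drawn

Segment lengths:
  seg 1: (0,0) -> (19,0), length = 19
  seg 2: (19,0) -> (24,0), length = 5
Total = 24

Answer: 24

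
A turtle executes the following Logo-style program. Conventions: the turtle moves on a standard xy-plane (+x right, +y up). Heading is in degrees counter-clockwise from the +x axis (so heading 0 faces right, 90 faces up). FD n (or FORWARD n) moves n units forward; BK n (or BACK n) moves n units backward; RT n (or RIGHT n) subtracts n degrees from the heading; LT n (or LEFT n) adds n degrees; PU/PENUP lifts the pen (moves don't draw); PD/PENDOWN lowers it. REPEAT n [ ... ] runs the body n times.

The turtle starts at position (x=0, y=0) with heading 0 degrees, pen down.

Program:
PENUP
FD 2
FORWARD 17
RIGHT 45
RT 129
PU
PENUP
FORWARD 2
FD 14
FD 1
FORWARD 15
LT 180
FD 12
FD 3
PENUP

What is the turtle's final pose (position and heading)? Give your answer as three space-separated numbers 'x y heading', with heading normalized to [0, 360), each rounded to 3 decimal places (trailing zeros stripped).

Answer: 2.093 -1.777 6

Derivation:
Executing turtle program step by step:
Start: pos=(0,0), heading=0, pen down
PU: pen up
FD 2: (0,0) -> (2,0) [heading=0, move]
FD 17: (2,0) -> (19,0) [heading=0, move]
RT 45: heading 0 -> 315
RT 129: heading 315 -> 186
PU: pen up
PU: pen up
FD 2: (19,0) -> (17.011,-0.209) [heading=186, move]
FD 14: (17.011,-0.209) -> (3.088,-1.672) [heading=186, move]
FD 1: (3.088,-1.672) -> (2.093,-1.777) [heading=186, move]
FD 15: (2.093,-1.777) -> (-12.825,-3.345) [heading=186, move]
LT 180: heading 186 -> 6
FD 12: (-12.825,-3.345) -> (-0.89,-2.091) [heading=6, move]
FD 3: (-0.89,-2.091) -> (2.093,-1.777) [heading=6, move]
PU: pen up
Final: pos=(2.093,-1.777), heading=6, 0 segment(s) drawn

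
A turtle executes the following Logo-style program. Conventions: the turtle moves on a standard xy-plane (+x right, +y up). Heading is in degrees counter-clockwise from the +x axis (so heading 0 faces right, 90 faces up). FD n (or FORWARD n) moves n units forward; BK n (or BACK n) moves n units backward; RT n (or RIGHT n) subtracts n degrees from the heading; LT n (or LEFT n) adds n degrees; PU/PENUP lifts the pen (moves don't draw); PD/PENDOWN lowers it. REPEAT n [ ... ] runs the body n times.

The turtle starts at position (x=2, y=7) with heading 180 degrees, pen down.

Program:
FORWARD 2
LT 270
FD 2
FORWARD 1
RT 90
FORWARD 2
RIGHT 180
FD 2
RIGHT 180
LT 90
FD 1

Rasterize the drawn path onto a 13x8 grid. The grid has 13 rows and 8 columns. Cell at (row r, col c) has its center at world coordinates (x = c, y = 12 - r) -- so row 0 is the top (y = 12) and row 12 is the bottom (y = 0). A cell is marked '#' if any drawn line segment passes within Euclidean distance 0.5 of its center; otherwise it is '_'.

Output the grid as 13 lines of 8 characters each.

Answer: ________
#_______
###_____
#_______
#_______
###_____
________
________
________
________
________
________
________

Derivation:
Segment 0: (2,7) -> (0,7)
Segment 1: (0,7) -> (0,9)
Segment 2: (0,9) -> (0,10)
Segment 3: (0,10) -> (2,10)
Segment 4: (2,10) -> (0,10)
Segment 5: (0,10) -> (0,11)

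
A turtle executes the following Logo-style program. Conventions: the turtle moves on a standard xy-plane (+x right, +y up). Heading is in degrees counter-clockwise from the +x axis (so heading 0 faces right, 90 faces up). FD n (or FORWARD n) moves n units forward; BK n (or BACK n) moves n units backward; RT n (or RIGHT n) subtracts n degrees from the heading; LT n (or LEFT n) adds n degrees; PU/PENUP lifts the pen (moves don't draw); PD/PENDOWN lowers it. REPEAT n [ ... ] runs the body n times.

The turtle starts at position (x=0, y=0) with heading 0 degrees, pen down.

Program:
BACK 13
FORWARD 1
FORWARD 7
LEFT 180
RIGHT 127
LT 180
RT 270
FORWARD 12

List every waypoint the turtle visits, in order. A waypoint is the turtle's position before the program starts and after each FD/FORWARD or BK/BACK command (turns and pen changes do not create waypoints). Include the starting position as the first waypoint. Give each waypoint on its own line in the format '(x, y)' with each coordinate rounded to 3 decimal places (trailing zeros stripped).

Executing turtle program step by step:
Start: pos=(0,0), heading=0, pen down
BK 13: (0,0) -> (-13,0) [heading=0, draw]
FD 1: (-13,0) -> (-12,0) [heading=0, draw]
FD 7: (-12,0) -> (-5,0) [heading=0, draw]
LT 180: heading 0 -> 180
RT 127: heading 180 -> 53
LT 180: heading 53 -> 233
RT 270: heading 233 -> 323
FD 12: (-5,0) -> (4.584,-7.222) [heading=323, draw]
Final: pos=(4.584,-7.222), heading=323, 4 segment(s) drawn
Waypoints (5 total):
(0, 0)
(-13, 0)
(-12, 0)
(-5, 0)
(4.584, -7.222)

Answer: (0, 0)
(-13, 0)
(-12, 0)
(-5, 0)
(4.584, -7.222)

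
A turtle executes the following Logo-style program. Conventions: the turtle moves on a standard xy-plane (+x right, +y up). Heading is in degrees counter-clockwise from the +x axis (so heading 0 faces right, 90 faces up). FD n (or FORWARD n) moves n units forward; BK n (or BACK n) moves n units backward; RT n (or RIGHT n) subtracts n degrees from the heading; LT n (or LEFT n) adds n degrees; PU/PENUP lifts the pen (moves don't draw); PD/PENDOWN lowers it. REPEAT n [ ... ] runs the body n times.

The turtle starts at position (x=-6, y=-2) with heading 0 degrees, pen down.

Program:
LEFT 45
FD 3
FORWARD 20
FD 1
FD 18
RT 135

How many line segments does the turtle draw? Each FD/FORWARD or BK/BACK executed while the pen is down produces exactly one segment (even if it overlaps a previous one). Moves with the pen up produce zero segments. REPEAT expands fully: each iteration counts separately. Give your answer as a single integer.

Executing turtle program step by step:
Start: pos=(-6,-2), heading=0, pen down
LT 45: heading 0 -> 45
FD 3: (-6,-2) -> (-3.879,0.121) [heading=45, draw]
FD 20: (-3.879,0.121) -> (10.263,14.263) [heading=45, draw]
FD 1: (10.263,14.263) -> (10.971,14.971) [heading=45, draw]
FD 18: (10.971,14.971) -> (23.698,27.698) [heading=45, draw]
RT 135: heading 45 -> 270
Final: pos=(23.698,27.698), heading=270, 4 segment(s) drawn
Segments drawn: 4

Answer: 4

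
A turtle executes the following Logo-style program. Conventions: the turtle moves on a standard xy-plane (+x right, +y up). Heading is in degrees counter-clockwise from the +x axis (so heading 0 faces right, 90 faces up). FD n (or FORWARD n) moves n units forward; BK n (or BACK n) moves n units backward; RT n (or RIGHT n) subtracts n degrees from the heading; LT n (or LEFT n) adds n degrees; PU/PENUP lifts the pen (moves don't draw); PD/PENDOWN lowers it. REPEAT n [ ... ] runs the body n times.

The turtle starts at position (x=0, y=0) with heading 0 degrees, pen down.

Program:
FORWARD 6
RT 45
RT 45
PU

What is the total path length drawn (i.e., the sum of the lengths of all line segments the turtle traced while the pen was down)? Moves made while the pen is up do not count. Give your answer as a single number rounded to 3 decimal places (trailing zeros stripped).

Answer: 6

Derivation:
Executing turtle program step by step:
Start: pos=(0,0), heading=0, pen down
FD 6: (0,0) -> (6,0) [heading=0, draw]
RT 45: heading 0 -> 315
RT 45: heading 315 -> 270
PU: pen up
Final: pos=(6,0), heading=270, 1 segment(s) drawn

Segment lengths:
  seg 1: (0,0) -> (6,0), length = 6
Total = 6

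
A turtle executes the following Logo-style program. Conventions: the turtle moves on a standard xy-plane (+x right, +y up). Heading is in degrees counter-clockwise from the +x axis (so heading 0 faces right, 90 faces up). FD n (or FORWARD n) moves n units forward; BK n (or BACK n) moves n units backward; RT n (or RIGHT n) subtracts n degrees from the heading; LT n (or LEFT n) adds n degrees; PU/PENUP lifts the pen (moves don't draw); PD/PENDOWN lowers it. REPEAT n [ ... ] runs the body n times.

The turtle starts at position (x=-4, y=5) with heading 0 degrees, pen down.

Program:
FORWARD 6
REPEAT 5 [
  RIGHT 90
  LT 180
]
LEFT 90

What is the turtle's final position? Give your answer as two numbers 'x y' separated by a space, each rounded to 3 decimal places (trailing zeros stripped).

Answer: 2 5

Derivation:
Executing turtle program step by step:
Start: pos=(-4,5), heading=0, pen down
FD 6: (-4,5) -> (2,5) [heading=0, draw]
REPEAT 5 [
  -- iteration 1/5 --
  RT 90: heading 0 -> 270
  LT 180: heading 270 -> 90
  -- iteration 2/5 --
  RT 90: heading 90 -> 0
  LT 180: heading 0 -> 180
  -- iteration 3/5 --
  RT 90: heading 180 -> 90
  LT 180: heading 90 -> 270
  -- iteration 4/5 --
  RT 90: heading 270 -> 180
  LT 180: heading 180 -> 0
  -- iteration 5/5 --
  RT 90: heading 0 -> 270
  LT 180: heading 270 -> 90
]
LT 90: heading 90 -> 180
Final: pos=(2,5), heading=180, 1 segment(s) drawn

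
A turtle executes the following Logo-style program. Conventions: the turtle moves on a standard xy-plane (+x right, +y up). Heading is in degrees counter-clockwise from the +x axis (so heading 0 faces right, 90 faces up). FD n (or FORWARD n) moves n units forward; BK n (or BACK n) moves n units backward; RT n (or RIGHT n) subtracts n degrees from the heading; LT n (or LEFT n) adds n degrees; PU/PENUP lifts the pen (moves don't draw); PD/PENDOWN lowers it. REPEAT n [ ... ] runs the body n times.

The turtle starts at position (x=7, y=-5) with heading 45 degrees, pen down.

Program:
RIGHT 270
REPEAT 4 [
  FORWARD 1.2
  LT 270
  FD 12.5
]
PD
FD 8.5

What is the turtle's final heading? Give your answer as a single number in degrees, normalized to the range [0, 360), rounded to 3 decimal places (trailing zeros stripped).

Executing turtle program step by step:
Start: pos=(7,-5), heading=45, pen down
RT 270: heading 45 -> 135
REPEAT 4 [
  -- iteration 1/4 --
  FD 1.2: (7,-5) -> (6.151,-4.151) [heading=135, draw]
  LT 270: heading 135 -> 45
  FD 12.5: (6.151,-4.151) -> (14.99,4.687) [heading=45, draw]
  -- iteration 2/4 --
  FD 1.2: (14.99,4.687) -> (15.839,5.536) [heading=45, draw]
  LT 270: heading 45 -> 315
  FD 12.5: (15.839,5.536) -> (24.678,-3.303) [heading=315, draw]
  -- iteration 3/4 --
  FD 1.2: (24.678,-3.303) -> (25.526,-4.151) [heading=315, draw]
  LT 270: heading 315 -> 225
  FD 12.5: (25.526,-4.151) -> (16.687,-12.99) [heading=225, draw]
  -- iteration 4/4 --
  FD 1.2: (16.687,-12.99) -> (15.839,-13.839) [heading=225, draw]
  LT 270: heading 225 -> 135
  FD 12.5: (15.839,-13.839) -> (7,-5) [heading=135, draw]
]
PD: pen down
FD 8.5: (7,-5) -> (0.99,1.01) [heading=135, draw]
Final: pos=(0.99,1.01), heading=135, 9 segment(s) drawn

Answer: 135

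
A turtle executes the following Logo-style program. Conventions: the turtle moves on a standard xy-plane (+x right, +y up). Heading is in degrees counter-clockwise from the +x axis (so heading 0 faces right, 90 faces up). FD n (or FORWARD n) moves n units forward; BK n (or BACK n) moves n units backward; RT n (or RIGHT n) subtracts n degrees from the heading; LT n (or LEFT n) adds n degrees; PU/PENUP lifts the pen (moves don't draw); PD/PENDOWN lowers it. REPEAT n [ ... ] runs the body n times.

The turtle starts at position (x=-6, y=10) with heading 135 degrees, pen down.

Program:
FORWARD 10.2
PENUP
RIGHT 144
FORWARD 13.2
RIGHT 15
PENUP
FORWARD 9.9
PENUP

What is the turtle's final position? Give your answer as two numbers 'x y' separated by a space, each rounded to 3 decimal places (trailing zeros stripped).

Executing turtle program step by step:
Start: pos=(-6,10), heading=135, pen down
FD 10.2: (-6,10) -> (-13.212,17.212) [heading=135, draw]
PU: pen up
RT 144: heading 135 -> 351
FD 13.2: (-13.212,17.212) -> (-0.175,15.148) [heading=351, move]
RT 15: heading 351 -> 336
PU: pen up
FD 9.9: (-0.175,15.148) -> (8.869,11.121) [heading=336, move]
PU: pen up
Final: pos=(8.869,11.121), heading=336, 1 segment(s) drawn

Answer: 8.869 11.121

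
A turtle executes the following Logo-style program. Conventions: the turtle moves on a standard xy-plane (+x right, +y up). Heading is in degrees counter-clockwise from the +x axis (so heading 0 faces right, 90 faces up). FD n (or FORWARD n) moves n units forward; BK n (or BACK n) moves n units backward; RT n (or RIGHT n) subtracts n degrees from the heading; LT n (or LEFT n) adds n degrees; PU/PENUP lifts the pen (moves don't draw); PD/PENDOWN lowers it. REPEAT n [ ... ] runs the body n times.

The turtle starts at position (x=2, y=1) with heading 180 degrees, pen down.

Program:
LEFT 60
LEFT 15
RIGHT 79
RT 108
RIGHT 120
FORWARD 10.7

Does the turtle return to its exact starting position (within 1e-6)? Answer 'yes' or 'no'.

Answer: no

Derivation:
Executing turtle program step by step:
Start: pos=(2,1), heading=180, pen down
LT 60: heading 180 -> 240
LT 15: heading 240 -> 255
RT 79: heading 255 -> 176
RT 108: heading 176 -> 68
RT 120: heading 68 -> 308
FD 10.7: (2,1) -> (8.588,-7.432) [heading=308, draw]
Final: pos=(8.588,-7.432), heading=308, 1 segment(s) drawn

Start position: (2, 1)
Final position: (8.588, -7.432)
Distance = 10.7; >= 1e-6 -> NOT closed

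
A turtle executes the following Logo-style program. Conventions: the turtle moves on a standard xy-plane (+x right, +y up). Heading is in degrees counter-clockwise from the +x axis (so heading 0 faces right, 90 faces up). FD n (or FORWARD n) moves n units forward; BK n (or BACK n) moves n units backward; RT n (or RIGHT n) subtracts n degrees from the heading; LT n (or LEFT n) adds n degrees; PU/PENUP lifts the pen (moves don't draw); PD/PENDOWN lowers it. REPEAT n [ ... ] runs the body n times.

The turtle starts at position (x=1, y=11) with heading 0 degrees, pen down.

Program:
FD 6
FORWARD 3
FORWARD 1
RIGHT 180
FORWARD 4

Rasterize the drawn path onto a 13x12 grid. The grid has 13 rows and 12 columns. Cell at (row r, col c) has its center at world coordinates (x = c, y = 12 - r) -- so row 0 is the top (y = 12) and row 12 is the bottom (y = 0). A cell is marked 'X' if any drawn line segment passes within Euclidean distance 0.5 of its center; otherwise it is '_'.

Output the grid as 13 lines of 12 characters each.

Answer: ____________
_XXXXXXXXXXX
____________
____________
____________
____________
____________
____________
____________
____________
____________
____________
____________

Derivation:
Segment 0: (1,11) -> (7,11)
Segment 1: (7,11) -> (10,11)
Segment 2: (10,11) -> (11,11)
Segment 3: (11,11) -> (7,11)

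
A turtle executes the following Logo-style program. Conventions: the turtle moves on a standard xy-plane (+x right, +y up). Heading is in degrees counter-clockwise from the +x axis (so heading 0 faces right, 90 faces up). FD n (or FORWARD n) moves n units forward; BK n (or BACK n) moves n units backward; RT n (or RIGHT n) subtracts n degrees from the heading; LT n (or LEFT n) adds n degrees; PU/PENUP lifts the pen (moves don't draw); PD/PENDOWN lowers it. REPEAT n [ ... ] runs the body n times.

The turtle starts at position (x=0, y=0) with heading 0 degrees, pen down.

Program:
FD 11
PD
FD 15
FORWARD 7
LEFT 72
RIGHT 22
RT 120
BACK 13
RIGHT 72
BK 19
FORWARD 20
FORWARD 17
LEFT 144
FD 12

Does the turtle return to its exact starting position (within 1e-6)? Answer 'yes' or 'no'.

Executing turtle program step by step:
Start: pos=(0,0), heading=0, pen down
FD 11: (0,0) -> (11,0) [heading=0, draw]
PD: pen down
FD 15: (11,0) -> (26,0) [heading=0, draw]
FD 7: (26,0) -> (33,0) [heading=0, draw]
LT 72: heading 0 -> 72
RT 22: heading 72 -> 50
RT 120: heading 50 -> 290
BK 13: (33,0) -> (28.554,12.216) [heading=290, draw]
RT 72: heading 290 -> 218
BK 19: (28.554,12.216) -> (43.526,23.914) [heading=218, draw]
FD 20: (43.526,23.914) -> (27.766,11.6) [heading=218, draw]
FD 17: (27.766,11.6) -> (14.37,1.134) [heading=218, draw]
LT 144: heading 218 -> 2
FD 12: (14.37,1.134) -> (26.362,1.553) [heading=2, draw]
Final: pos=(26.362,1.553), heading=2, 8 segment(s) drawn

Start position: (0, 0)
Final position: (26.362, 1.553)
Distance = 26.408; >= 1e-6 -> NOT closed

Answer: no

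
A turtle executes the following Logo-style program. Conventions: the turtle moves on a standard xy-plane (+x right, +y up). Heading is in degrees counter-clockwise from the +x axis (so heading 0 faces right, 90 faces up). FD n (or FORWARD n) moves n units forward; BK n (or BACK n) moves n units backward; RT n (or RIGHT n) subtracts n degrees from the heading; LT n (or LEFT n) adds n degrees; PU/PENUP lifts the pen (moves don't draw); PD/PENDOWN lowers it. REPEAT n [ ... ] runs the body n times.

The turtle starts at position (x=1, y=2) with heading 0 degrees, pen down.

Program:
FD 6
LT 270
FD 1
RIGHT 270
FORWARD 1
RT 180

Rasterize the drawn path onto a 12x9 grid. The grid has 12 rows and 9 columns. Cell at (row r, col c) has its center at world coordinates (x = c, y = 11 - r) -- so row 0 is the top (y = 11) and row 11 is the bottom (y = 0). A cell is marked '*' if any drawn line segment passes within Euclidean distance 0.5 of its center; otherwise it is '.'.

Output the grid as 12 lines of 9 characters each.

Answer: .........
.........
.........
.........
.........
.........
.........
.........
.........
.*******.
.......**
.........

Derivation:
Segment 0: (1,2) -> (7,2)
Segment 1: (7,2) -> (7,1)
Segment 2: (7,1) -> (8,1)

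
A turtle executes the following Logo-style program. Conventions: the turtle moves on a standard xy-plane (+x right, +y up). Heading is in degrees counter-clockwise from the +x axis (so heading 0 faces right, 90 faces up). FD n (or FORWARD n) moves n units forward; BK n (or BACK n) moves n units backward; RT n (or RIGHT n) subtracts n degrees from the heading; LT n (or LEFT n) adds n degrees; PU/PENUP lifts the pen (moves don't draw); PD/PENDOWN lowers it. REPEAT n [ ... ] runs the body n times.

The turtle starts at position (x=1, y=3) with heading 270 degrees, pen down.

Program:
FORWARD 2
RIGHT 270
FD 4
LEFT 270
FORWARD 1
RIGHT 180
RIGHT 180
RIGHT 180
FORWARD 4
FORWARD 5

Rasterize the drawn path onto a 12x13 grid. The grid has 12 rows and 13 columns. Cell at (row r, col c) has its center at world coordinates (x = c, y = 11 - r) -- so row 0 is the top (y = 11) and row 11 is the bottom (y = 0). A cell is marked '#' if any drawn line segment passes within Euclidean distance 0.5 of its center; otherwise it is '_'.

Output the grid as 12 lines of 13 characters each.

Answer: _____________
_____________
_____#_______
_____#_______
_____#_______
_____#_______
_____#_______
_____#_______
_#___#_______
_#___#_______
_#####_______
_____#_______

Derivation:
Segment 0: (1,3) -> (1,1)
Segment 1: (1,1) -> (5,1)
Segment 2: (5,1) -> (5,0)
Segment 3: (5,0) -> (5,4)
Segment 4: (5,4) -> (5,9)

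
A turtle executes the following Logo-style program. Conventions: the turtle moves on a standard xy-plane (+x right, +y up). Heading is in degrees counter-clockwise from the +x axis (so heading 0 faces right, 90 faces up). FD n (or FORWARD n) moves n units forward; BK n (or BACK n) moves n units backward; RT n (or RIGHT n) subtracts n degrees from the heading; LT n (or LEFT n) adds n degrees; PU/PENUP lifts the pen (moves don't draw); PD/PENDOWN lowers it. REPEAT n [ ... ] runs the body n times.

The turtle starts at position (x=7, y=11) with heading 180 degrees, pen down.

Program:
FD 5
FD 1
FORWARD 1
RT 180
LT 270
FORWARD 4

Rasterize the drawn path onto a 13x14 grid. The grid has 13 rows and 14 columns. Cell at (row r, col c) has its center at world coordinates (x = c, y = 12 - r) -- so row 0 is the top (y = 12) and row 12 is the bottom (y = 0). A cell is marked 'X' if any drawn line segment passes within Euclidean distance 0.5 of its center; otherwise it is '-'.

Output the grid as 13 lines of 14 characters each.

Answer: --------------
XXXXXXXX------
X-------------
X-------------
X-------------
X-------------
--------------
--------------
--------------
--------------
--------------
--------------
--------------

Derivation:
Segment 0: (7,11) -> (2,11)
Segment 1: (2,11) -> (1,11)
Segment 2: (1,11) -> (0,11)
Segment 3: (0,11) -> (-0,7)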